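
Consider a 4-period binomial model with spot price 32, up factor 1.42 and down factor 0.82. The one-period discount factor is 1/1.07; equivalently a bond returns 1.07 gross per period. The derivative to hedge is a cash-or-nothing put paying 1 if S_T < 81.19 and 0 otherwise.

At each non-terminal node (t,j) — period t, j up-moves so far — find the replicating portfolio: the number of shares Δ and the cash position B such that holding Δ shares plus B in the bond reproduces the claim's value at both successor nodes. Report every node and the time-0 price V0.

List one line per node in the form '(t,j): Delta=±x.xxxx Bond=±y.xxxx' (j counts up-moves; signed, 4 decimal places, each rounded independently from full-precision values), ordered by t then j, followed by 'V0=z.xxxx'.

(0,0): Delta=-0.0031 Bond=0.8383
(1,0): Delta=0.0000 Bond=0.8163
(1,1): Delta=-0.0056 Bond=1.0100
(2,0): Delta=0.0000 Bond=0.8734
(2,1): Delta=0.0000 Bond=0.8734
(2,2): Delta=-0.0101 Bond=1.3708
(3,0): Delta=0.0000 Bond=0.9346
(3,1): Delta=0.0000 Bond=0.9346
(3,2): Delta=0.0000 Bond=0.9346
(3,3): Delta=-0.0182 Bond=2.2118
V0=0.7399

Under the risk-neutral measure, an up-move has probability p* = (R−d)/(u−d) = 0.4167 and values discount at R = 1.07.
At expiry t=4: V(4,0)=1.0000, V(4,1)=1.0000, V(4,2)=1.0000, V(4,3)=1.0000, V(4,4)=0.0000
Node (3,0) S=17.6438: V=(p*·1.0000+(1−p*)·1.0000)/1.07=0.9346; Δ=(1.0000−1.0000)/(25.0542−14.4679)=0.0000; B=V−Δ·S=0.9346
Node (3,1) S=30.5539: V=(p*·1.0000+(1−p*)·1.0000)/1.07=0.9346; Δ=(1.0000−1.0000)/(43.3865−25.0542)=0.0000; B=V−Δ·S=0.9346
Node (3,2) S=52.9103: V=(p*·1.0000+(1−p*)·1.0000)/1.07=0.9346; Δ=(1.0000−1.0000)/(75.1327−43.3865)=0.0000; B=V−Δ·S=0.9346
Node (3,3) S=91.6252: V=(p*·0.0000+(1−p*)·1.0000)/1.07=0.5452; Δ=(0.0000−1.0000)/(130.1078−75.1327)=-0.0182; B=V−Δ·S=2.2118
Node (2,0) S=21.5168: V=(p*·0.9346+(1−p*)·0.9346)/1.07=0.8734; Δ=(0.9346−0.9346)/(30.5539−17.6438)=0.0000; B=V−Δ·S=0.8734
Node (2,1) S=37.2608: V=(p*·0.9346+(1−p*)·0.9346)/1.07=0.8734; Δ=(0.9346−0.9346)/(52.9103−30.5539)=0.0000; B=V−Δ·S=0.8734
Node (2,2) S=64.5248: V=(p*·0.5452+(1−p*)·0.9346)/1.07=0.7218; Δ=(0.5452−0.9346)/(91.6252−52.9103)=-0.0101; B=V−Δ·S=1.3708
Node (1,0) S=26.2400: V=(p*·0.8734+(1−p*)·0.8734)/1.07=0.8163; Δ=(0.8734−0.8734)/(37.2608−21.5168)=0.0000; B=V−Δ·S=0.8163
Node (1,1) S=45.4400: V=(p*·0.7218+(1−p*)·0.8734)/1.07=0.7572; Δ=(0.7218−0.8734)/(64.5248−37.2608)=-0.0056; B=V−Δ·S=1.0100
Node (0,0) S=32.0000: V=(p*·0.7572+(1−p*)·0.8163)/1.07=0.7399; Δ=(0.7572−0.8163)/(45.4400−26.2400)=-0.0031; B=V−Δ·S=0.8383
Each (Δ,B) replicates both successor values, so the strategy is self-financing and V0 is arbitrage-free.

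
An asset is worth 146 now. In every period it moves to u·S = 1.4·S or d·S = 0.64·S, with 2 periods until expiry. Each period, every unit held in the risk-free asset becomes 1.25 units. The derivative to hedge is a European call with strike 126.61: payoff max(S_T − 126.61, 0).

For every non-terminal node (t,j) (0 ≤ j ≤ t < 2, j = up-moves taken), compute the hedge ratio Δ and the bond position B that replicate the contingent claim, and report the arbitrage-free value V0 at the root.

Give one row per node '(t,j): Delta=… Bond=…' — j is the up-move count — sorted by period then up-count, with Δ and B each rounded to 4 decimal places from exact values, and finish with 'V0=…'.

(0,0): Delta=0.9049 Bond=-65.4850
(1,0): Delta=0.0592 Bond=-2.8335
(1,1): Delta=1.0000 Bond=-101.2880
V0=66.6352

Risk-neutral probability p* = (R−d)/(u−d) = (1.25−0.64)/(1.4−0.64) = 0.8026.
Terminal payoffs: V(2,0)=0.0000, V(2,1)=4.2060, V(2,2)=159.5500
Node (1,0) S=93.4400: V=(p*·4.2060+(1−p*)·0.0000)/1.25=2.7007; Δ=(4.2060−0.0000)/(130.8160−59.8016)=0.0592; B=V−Δ·S=-2.8335
Node (1,1) S=204.4000: V=(p*·159.5500+(1−p*)·4.2060)/1.25=103.1120; Δ=(159.5500−4.2060)/(286.1600−130.8160)=1.0000; B=V−Δ·S=-101.2880
Node (0,0) S=146.0000: V=(p*·103.1120+(1−p*)·2.7007)/1.25=66.6352; Δ=(103.1120−2.7007)/(204.4000−93.4400)=0.9049; B=V−Δ·S=-65.4850
Self-financing check: at every node Δ·S+B equals the discounted successor values.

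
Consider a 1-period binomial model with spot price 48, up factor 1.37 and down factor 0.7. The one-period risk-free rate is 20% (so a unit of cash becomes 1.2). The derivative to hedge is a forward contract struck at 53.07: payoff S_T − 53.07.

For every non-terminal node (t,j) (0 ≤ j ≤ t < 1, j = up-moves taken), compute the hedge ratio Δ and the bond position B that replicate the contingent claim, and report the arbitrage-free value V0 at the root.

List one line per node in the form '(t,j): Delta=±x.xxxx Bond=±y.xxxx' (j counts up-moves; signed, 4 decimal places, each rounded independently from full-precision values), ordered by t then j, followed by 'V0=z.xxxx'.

Since d<R<u, set p* = (R−d)/(u−d) = 0.7463; price each node as the discounted p*-expectation of its children.
Terminal payoffs: V(1,0)=-19.4700, V(1,1)=12.6900
Node (0,0) S=48.0000: V=(p*·12.6900+(1−p*)·-19.4700)/1.2=3.7750; Δ=(12.6900−-19.4700)/(65.7600−33.6000)=1.0000; B=V−Δ·S=-44.2250
Self-financing check: at every node Δ·S+B equals the discounted successor values.

(0,0): Delta=1.0000 Bond=-44.2250
V0=3.7750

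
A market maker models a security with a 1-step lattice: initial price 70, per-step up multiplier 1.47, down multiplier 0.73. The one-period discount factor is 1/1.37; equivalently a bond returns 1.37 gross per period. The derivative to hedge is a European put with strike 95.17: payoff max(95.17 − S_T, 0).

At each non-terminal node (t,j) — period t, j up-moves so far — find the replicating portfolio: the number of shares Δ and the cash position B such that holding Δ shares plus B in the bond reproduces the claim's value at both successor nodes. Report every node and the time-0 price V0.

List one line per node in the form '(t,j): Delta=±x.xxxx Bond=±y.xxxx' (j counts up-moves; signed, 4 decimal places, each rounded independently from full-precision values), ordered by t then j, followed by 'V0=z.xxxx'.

The replicating-portfolio and risk-neutral prices coincide; use p* = (1.37−0.73)/(1.47−0.73) = 0.8649 for the latter.
Terminal payoffs: V(1,0)=44.0700, V(1,1)=0.0000
  t=0,j=0: stock 70.0000 → up 102.9000 (V=0.0000), down 51.1000 (V=44.0700). Price 4.3470; hedge Δ=-0.8508, bond B=63.9011.
Root portfolio cost Δ·70+B reproduces V0=4.3470.

(0,0): Delta=-0.8508 Bond=63.9011
V0=4.3470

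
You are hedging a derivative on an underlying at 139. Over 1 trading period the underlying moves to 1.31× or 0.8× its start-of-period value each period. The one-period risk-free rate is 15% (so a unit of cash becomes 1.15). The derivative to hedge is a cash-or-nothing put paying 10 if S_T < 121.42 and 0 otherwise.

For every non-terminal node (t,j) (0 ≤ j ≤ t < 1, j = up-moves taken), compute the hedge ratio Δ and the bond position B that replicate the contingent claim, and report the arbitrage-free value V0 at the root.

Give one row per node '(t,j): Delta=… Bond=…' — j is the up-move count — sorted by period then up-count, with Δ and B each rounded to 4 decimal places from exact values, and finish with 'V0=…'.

(0,0): Delta=-0.1411 Bond=22.3359
V0=2.7280

The replicating-portfolio and risk-neutral prices coincide; use p* = (1.15−0.8)/(1.31−0.8) = 0.6863 for the latter.
Payoff layer (t=1): V(1,0)=10.0000, V(1,1)=0.0000
Node (0,0) S=139.0000: V=(p*·0.0000+(1−p*)·10.0000)/1.15=2.7280; Δ=(0.0000−10.0000)/(182.0900−111.2000)=-0.1411; B=V−Δ·S=22.3359
Check: Δ(0,0)·S0 + B(0,0) = 2.7280 = V0.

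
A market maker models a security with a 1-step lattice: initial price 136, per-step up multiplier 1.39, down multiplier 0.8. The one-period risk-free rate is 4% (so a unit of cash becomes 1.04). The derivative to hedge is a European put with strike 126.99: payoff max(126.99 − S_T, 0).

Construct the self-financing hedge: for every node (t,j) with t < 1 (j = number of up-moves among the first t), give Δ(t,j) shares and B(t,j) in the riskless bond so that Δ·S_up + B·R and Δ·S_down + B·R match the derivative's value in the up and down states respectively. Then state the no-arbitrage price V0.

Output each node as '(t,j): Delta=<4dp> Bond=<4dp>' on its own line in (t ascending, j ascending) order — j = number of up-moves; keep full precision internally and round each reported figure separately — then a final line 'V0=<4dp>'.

(0,0): Delta=-0.2267 Bond=41.2062
V0=10.3757

Since d<R<u, set p* = (R−d)/(u−d) = 0.4068; price each node as the discounted p*-expectation of its children.
Payoff layer (t=1): V(1,0)=18.1900, V(1,1)=0.0000
(0,0): S=136.0000. Δ = (V_up−V_dn)/(S_up−S_dn) = (0.0000−18.1900)/(189.0400−108.8000) = -0.2267. V = [p*·0.0000 + (1−p*)·18.1900]/1.04 = 10.3757. B = V − Δ·S = 41.2062.
Self-financing check: at every node Δ·S+B equals the discounted successor values.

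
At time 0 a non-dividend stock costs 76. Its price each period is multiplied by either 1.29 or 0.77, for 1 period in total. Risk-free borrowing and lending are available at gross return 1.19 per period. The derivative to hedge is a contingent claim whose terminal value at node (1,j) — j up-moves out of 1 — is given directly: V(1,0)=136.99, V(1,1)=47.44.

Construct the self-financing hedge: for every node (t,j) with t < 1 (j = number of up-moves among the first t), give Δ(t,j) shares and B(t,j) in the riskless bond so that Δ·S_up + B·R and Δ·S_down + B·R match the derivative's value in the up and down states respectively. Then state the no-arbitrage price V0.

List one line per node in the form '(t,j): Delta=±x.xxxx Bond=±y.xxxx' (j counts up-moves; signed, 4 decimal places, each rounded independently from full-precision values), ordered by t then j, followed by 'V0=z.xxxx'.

The replicating-portfolio and risk-neutral prices coincide; use p* = (1.19−0.77)/(1.29−0.77) = 0.8077 for the latter.
Terminal values V(1,·): V(1,0)=136.9900, V(1,1)=47.4400
Node (0,0) S=76.0000: V=(p*·47.4400+(1−p*)·136.9900)/1.19=54.3371; Δ=(47.4400−136.9900)/(98.0400−58.5200)=-2.2659; B=V−Δ·S=226.5486
The time-0 hedge costs 54.3371, which is the no-arbitrage price.

(0,0): Delta=-2.2659 Bond=226.5486
V0=54.3371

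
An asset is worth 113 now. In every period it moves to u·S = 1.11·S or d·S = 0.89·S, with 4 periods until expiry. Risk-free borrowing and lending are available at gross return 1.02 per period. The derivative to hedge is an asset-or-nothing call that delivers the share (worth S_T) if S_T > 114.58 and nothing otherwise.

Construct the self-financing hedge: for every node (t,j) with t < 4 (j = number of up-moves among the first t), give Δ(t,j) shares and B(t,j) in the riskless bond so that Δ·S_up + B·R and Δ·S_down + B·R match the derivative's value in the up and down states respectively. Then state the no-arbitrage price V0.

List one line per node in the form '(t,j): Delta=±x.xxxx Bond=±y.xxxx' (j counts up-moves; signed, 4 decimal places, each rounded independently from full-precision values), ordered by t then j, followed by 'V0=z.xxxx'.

The replicating-portfolio and risk-neutral prices coincide; use p* = (1.02−0.89)/(1.11−0.89) = 0.5909 for the latter.
Terminal values V(4,·): V(4,0)=0.0000, V(4,1)=0.0000, V(4,2)=0.0000, V(4,3)=137.5426, V(4,4)=171.5420
Node (3,0) S=79.6615: V=(p*·0.0000+(1−p*)·0.0000)/1.02=0.0000; Δ=(0.0000−0.0000)/(88.4243−70.8987)=0.0000; B=V−Δ·S=0.0000
Node (3,1) S=99.3531: V=(p*·0.0000+(1−p*)·0.0000)/1.02=0.0000; Δ=(0.0000−0.0000)/(110.2819−88.4243)=0.0000; B=V−Δ·S=0.0000
Node (3,2) S=123.9123: V=(p*·137.5426+(1−p*)·0.0000)/1.02=79.6816; Δ=(137.5426−0.0000)/(137.5426−110.2819)=5.0455; B=V−Δ·S=-545.5123
Node (3,3) S=154.5423: V=(p*·171.5420+(1−p*)·137.5426)/1.02=154.5423; Δ=(171.5420−137.5426)/(171.5420−137.5426)=1.0000; B=V−Δ·S=0.0000
Node (2,0) S=89.5073: V=(p*·0.0000+(1−p*)·0.0000)/1.02=0.0000; Δ=(0.0000−0.0000)/(99.3531−79.6615)=0.0000; B=V−Δ·S=0.0000
Node (2,1) S=111.6327: V=(p*·79.6816+(1−p*)·0.0000)/1.02=46.1613; Δ=(79.6816−0.0000)/(123.9123−99.3531)=3.2445; B=V−Δ·S=-316.0276
Node (2,2) S=139.2273: V=(p*·154.5423+(1−p*)·79.6816)/1.02=121.4877; Δ=(154.5423−79.6816)/(154.5423−123.9123)=2.4440; B=V−Δ·S=-218.7884
Node (1,0) S=100.5700: V=(p*·46.1613+(1−p*)·0.0000)/1.02=26.7423; Δ=(46.1613−0.0000)/(111.6327−89.5073)=2.0864; B=V−Δ·S=-183.0820
Node (1,1) S=125.4300: V=(p*·121.4877+(1−p*)·46.1613)/1.02=88.8945; Δ=(121.4877−46.1613)/(139.2273−111.6327)=2.7298; B=V−Δ·S=-253.4981
Node (0,0) S=113.0000: V=(p*·88.8945+(1−p*)·26.7423)/1.02=62.2241; Δ=(88.8945−26.7423)/(125.4300−100.5700)=2.5001; B=V−Δ·S=-220.2858
Root portfolio cost Δ·113+B reproduces V0=62.2241.

(0,0): Delta=2.5001 Bond=-220.2858
(1,0): Delta=2.0864 Bond=-183.0820
(1,1): Delta=2.7298 Bond=-253.4981
(2,0): Delta=0.0000 Bond=0.0000
(2,1): Delta=3.2445 Bond=-316.0276
(2,2): Delta=2.4440 Bond=-218.7884
(3,0): Delta=0.0000 Bond=0.0000
(3,1): Delta=0.0000 Bond=0.0000
(3,2): Delta=5.0455 Bond=-545.5123
(3,3): Delta=1.0000 Bond=0.0000
V0=62.2241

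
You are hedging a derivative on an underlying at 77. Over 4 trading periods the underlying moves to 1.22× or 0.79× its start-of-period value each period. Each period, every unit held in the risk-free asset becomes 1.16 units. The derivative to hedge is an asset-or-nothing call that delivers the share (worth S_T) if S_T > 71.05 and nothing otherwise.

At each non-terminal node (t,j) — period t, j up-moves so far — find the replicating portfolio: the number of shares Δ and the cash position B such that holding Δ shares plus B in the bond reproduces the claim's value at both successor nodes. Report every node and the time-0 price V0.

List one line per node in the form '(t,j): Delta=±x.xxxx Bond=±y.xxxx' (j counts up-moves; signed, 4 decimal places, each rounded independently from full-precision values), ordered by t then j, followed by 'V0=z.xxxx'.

Risk-neutral probability p* = (R−d)/(u−d) = (1.16−0.79)/(1.22−0.79) = 0.8605.
Terminal values V(4,·): V(4,0)=0.0000, V(4,1)=0.0000, V(4,2)=71.5261, V(4,3)=110.4580, V(4,4)=170.5808
  t=3,j=0: stock 37.9640 → up 46.3161 (V=0.0000), down 29.9916 (V=0.0000). Price 0.0000; hedge Δ=0.0000, bond B=0.0000.
  t=3,j=1: stock 58.6280 → up 71.5261 (V=71.5261), down 46.3161 (V=0.0000). Price 53.0567; hedge Δ=2.8372, bond B=-113.2831.
  t=3,j=2: stock 90.5394 → up 110.4580 (V=110.4580), down 71.5261 (V=71.5261). Price 90.5394; hedge Δ=1.0000, bond B=0.0000.
  t=3,j=3: stock 139.8203 → up 170.5808 (V=170.5808), down 110.4580 (V=110.4580). Price 139.8203; hedge Δ=1.0000, bond B=0.0000.
  t=2,j=0: stock 48.0557 → up 58.6280 (V=53.0567), down 37.9640 (V=0.0000). Price 39.3564; hedge Δ=2.5676, bond B=-84.0312.
  t=2,j=1: stock 74.2126 → up 90.5394 (V=90.5394), down 58.6280 (V=53.0567). Price 73.5424; hedge Δ=1.1746, bond B=-13.6267.
  t=2,j=2: stock 114.6068 → up 139.8203 (V=139.8203), down 90.5394 (V=90.5394). Price 114.6068; hedge Δ=1.0000, bond B=0.0000.
  t=1,j=0: stock 60.8300 → up 74.2126 (V=73.5424), down 48.0557 (V=39.3564). Price 59.2865; hedge Δ=1.3070, bond B=-20.2160.
  t=1,j=1: stock 93.9400 → up 114.6068 (V=114.6068), down 74.2126 (V=73.5424). Price 93.8594; hedge Δ=1.0166, bond B=-1.6391.
  t=0,j=0: stock 77.0000 → up 93.9400 (V=93.8594), down 60.8300 (V=59.2865). Price 76.7545; hedge Δ=1.0442, bond B=-3.6476.
Check: Δ(0,0)·S0 + B(0,0) = 76.7545 = V0.

(0,0): Delta=1.0442 Bond=-3.6476
(1,0): Delta=1.3070 Bond=-20.2160
(1,1): Delta=1.0166 Bond=-1.6391
(2,0): Delta=2.5676 Bond=-84.0312
(2,1): Delta=1.1746 Bond=-13.6267
(2,2): Delta=1.0000 Bond=0.0000
(3,0): Delta=0.0000 Bond=0.0000
(3,1): Delta=2.8372 Bond=-113.2831
(3,2): Delta=1.0000 Bond=0.0000
(3,3): Delta=1.0000 Bond=0.0000
V0=76.7545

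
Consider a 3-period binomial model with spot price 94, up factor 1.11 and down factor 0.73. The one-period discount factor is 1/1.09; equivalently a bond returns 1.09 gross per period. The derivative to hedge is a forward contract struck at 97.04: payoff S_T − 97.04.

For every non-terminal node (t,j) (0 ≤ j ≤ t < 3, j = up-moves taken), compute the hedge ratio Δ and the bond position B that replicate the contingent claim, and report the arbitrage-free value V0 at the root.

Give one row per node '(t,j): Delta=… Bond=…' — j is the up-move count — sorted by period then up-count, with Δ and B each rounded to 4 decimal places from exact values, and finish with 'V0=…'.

(0,0): Delta=1.0000 Bond=-74.9327
(1,0): Delta=1.0000 Bond=-81.6766
(1,1): Delta=1.0000 Bond=-81.6766
(2,0): Delta=1.0000 Bond=-89.0275
(2,1): Delta=1.0000 Bond=-89.0275
(2,2): Delta=1.0000 Bond=-89.0275
V0=19.0673

Risk-neutral probability p* = (R−d)/(u−d) = (1.09−0.73)/(1.11−0.73) = 0.9474.
At expiry t=3: V(3,0)=-60.4724, V(3,1)=-41.4372, V(3,2)=-12.4933, V(3,3)=31.5173
  t=2,j=0: stock 50.0926 → up 55.6028 (V=-41.4372), down 36.5676 (V=-60.4724). Price -38.9349; hedge Δ=1.0000, bond B=-89.0275.
  t=2,j=1: stock 76.1682 → up 84.5467 (V=-12.4933), down 55.6028 (V=-41.4372). Price -12.8593; hedge Δ=1.0000, bond B=-89.0275.
  t=2,j=2: stock 115.8174 → up 128.5573 (V=31.5173), down 84.5467 (V=-12.4933). Price 26.7899; hedge Δ=1.0000, bond B=-89.0275.
  t=1,j=0: stock 68.6200 → up 76.1682 (V=-12.8593), down 50.0926 (V=-38.9349). Price -13.0566; hedge Δ=1.0000, bond B=-81.6766.
  t=1,j=1: stock 104.3400 → up 115.8174 (V=26.7899), down 76.1682 (V=-12.8593). Price 22.6634; hedge Δ=1.0000, bond B=-81.6766.
  t=0,j=0: stock 94.0000 → up 104.3400 (V=22.6634), down 68.6200 (V=-13.0566). Price 19.0673; hedge Δ=1.0000, bond B=-74.9327.
Each (Δ,B) replicates both successor values, so the strategy is self-financing and V0 is arbitrage-free.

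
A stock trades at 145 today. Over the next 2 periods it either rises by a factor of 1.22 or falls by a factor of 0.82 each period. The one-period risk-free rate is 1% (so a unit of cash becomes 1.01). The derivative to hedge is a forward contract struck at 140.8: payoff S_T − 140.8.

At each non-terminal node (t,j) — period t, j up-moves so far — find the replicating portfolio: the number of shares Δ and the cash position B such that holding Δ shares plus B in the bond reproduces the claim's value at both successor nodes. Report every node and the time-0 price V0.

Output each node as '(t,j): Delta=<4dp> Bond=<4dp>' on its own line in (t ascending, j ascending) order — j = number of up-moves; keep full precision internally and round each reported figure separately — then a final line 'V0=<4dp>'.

(0,0): Delta=1.0000 Bond=-138.0257
(1,0): Delta=1.0000 Bond=-139.4059
(1,1): Delta=1.0000 Bond=-139.4059
V0=6.9743

Since d<R<u, set p* = (R−d)/(u−d) = 0.4750; price each node as the discounted p*-expectation of its children.
Payoff layer (t=2): V(2,0)=-43.3020, V(2,1)=4.2580, V(2,2)=75.0180
  t=1,j=0: stock 118.9000 → up 145.0580 (V=4.2580), down 97.4980 (V=-43.3020). Price -20.5059; hedge Δ=1.0000, bond B=-139.4059.
  t=1,j=1: stock 176.9000 → up 215.8180 (V=75.0180), down 145.0580 (V=4.2580). Price 37.4941; hedge Δ=1.0000, bond B=-139.4059.
  t=0,j=0: stock 145.0000 → up 176.9000 (V=37.4941), down 118.9000 (V=-20.5059). Price 6.9743; hedge Δ=1.0000, bond B=-138.0257.
Check: Δ(0,0)·S0 + B(0,0) = 6.9743 = V0.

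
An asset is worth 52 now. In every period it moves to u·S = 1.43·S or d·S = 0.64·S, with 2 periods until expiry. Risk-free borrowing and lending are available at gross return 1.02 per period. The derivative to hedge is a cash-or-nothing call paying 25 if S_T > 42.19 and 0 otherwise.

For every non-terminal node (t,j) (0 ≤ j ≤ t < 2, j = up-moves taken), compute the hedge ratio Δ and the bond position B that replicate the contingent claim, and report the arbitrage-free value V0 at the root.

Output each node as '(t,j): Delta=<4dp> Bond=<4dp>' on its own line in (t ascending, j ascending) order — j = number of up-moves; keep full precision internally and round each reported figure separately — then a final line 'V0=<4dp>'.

(0,0): Delta=0.3096 Bond=1.4554
(1,0): Delta=0.9509 Bond=-19.8560
(1,1): Delta=0.0000 Bond=24.5098
V0=17.5570

Risk-neutral probability p* = (R−d)/(u−d) = (1.02−0.64)/(1.43−0.64) = 0.4810.
Payoff layer (t=2): V(2,0)=0.0000, V(2,1)=25.0000, V(2,2)=25.0000
  t=1,j=0: stock 33.2800 → up 47.5904 (V=25.0000), down 21.2992 (V=0.0000). Price 11.7895; hedge Δ=0.9509, bond B=-19.8560.
  t=1,j=1: stock 74.3600 → up 106.3348 (V=25.0000), down 47.5904 (V=25.0000). Price 24.5098; hedge Δ=0.0000, bond B=24.5098.
  t=0,j=0: stock 52.0000 → up 74.3600 (V=24.5098), down 33.2800 (V=11.7895). Price 17.5570; hedge Δ=0.3096, bond B=1.4554.
Self-financing check: at every node Δ·S+B equals the discounted successor values.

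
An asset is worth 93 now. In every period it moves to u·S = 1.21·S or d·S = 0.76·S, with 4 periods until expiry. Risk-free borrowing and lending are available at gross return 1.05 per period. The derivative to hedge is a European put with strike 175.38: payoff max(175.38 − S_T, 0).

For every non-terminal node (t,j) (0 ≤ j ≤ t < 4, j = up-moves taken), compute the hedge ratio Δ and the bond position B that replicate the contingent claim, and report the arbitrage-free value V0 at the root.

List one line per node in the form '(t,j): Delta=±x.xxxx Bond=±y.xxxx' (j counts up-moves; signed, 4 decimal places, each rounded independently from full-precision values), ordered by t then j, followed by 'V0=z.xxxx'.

The replicating-portfolio and risk-neutral prices coincide; use p* = (1.05−0.76)/(1.21−0.76) = 0.6444 for the latter.
At expiry t=4: V(4,0)=144.3532, V(4,1)=125.9820, V(4,2)=96.7332, V(4,3)=50.1661, V(4,4)=0.0000
  t=3,j=0: stock 40.8248 → up 49.3980 (V=125.9820), down 31.0268 (V=144.3532). Price 126.2038; hedge Δ=-1.0000, bond B=167.0286.
  t=3,j=1: stock 64.9973 → up 78.6468 (V=96.7332), down 49.3980 (V=125.9820). Price 102.0312; hedge Δ=-1.0000, bond B=167.0286.
  t=3,j=2: stock 103.4826 → up 125.2139 (V=50.1661), down 78.6468 (V=96.7332). Price 63.5460; hedge Δ=-1.0000, bond B=167.0286.
  t=3,j=3: stock 164.7552 → up 199.3538 (V=0.0000), down 125.2139 (V=50.1661). Price 16.9875; hedge Δ=-0.6766, bond B=128.4676.
  t=2,j=0: stock 53.7168 → up 64.9973 (V=102.0312), down 40.8248 (V=126.2038). Price 105.3580; hedge Δ=-1.0000, bond B=159.0748.
  t=2,j=1: stock 85.5228 → up 103.4826 (V=63.5460), down 64.9973 (V=102.0312). Price 73.5520; hedge Δ=-1.0000, bond B=159.0748.
  t=2,j=2: stock 136.1613 → up 164.7552 (V=16.9875), down 103.4826 (V=63.5460). Price 31.9444; hedge Δ=-0.7599, bond B=135.4078.
  t=1,j=0: stock 70.6800 → up 85.5228 (V=73.5520), down 53.7168 (V=105.3580). Price 80.8198; hedge Δ=-1.0000, bond B=151.4998.
  t=1,j=1: stock 112.5300 → up 136.1613 (V=31.9444), down 85.5228 (V=73.5520). Price 44.5126; hedge Δ=-0.8217, bond B=136.9740.
  t=0,j=0: stock 93.0000 → up 112.5300 (V=44.5126), down 70.6800 (V=80.8198). Price 54.6875; hedge Δ=-0.8676, bond B=135.3702.
Self-financing check: at every node Δ·S+B equals the discounted successor values.

(0,0): Delta=-0.8676 Bond=135.3702
(1,0): Delta=-1.0000 Bond=151.4998
(1,1): Delta=-0.8217 Bond=136.9740
(2,0): Delta=-1.0000 Bond=159.0748
(2,1): Delta=-1.0000 Bond=159.0748
(2,2): Delta=-0.7599 Bond=135.4078
(3,0): Delta=-1.0000 Bond=167.0286
(3,1): Delta=-1.0000 Bond=167.0286
(3,2): Delta=-1.0000 Bond=167.0286
(3,3): Delta=-0.6766 Bond=128.4676
V0=54.6875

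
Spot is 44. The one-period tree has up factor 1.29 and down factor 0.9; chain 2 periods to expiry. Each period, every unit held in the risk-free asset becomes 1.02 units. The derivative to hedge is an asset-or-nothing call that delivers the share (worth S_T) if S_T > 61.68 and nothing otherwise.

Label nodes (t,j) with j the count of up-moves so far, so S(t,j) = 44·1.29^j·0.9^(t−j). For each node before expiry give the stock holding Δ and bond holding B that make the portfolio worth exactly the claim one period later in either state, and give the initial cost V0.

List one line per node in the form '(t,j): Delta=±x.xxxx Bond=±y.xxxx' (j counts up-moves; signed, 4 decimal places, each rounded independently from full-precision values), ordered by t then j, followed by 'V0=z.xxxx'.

Since d<R<u, set p* = (R−d)/(u−d) = 0.3077; price each node as the discounted p*-expectation of its children.
Payoff layer (t=2): V(2,0)=0.0000, V(2,1)=0.0000, V(2,2)=73.2204
Node (1,0) S=39.6000: V=(p*·0.0000+(1−p*)·0.0000)/1.02=0.0000; Δ=(0.0000−0.0000)/(51.0840−35.6400)=0.0000; B=V−Δ·S=0.0000
Node (1,1) S=56.7600: V=(p*·73.2204+(1−p*)·0.0000)/1.02=22.0876; Δ=(73.2204−0.0000)/(73.2204−51.0840)=3.3077; B=V−Δ·S=-165.6570
Node (0,0) S=44.0000: V=(p*·22.0876+(1−p*)·0.0000)/1.02=6.6629; Δ=(22.0876−0.0000)/(56.7600−39.6000)=1.2872; B=V−Δ·S=-49.9719
Root portfolio cost Δ·44+B reproduces V0=6.6629.

(0,0): Delta=1.2872 Bond=-49.9719
(1,0): Delta=0.0000 Bond=0.0000
(1,1): Delta=3.3077 Bond=-165.6570
V0=6.6629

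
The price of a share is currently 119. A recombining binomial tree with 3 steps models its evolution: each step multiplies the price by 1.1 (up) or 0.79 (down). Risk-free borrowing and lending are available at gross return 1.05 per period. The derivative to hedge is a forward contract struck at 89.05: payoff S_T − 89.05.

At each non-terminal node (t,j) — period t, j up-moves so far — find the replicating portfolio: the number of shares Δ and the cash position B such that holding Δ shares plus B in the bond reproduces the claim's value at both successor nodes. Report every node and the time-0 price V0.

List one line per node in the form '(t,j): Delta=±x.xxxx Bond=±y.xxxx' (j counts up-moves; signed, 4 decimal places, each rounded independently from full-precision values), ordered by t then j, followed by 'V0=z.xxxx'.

Risk-neutral probability p* = (R−d)/(u−d) = (1.05−0.79)/(1.1−0.79) = 0.8387.
Payoff layer (t=3): V(3,0)=-30.3784, V(3,1)=-7.3553, V(3,2)=24.7021, V(3,3)=69.3390
Node (2,0) S=74.2679: V=(p*·-7.3553+(1−p*)·-30.3784)/1.05=-10.5416; Δ=(-7.3553−-30.3784)/(81.6947−58.6716)=1.0000; B=V−Δ·S=-84.8095
Node (2,1) S=103.4110: V=(p*·24.7021+(1−p*)·-7.3553)/1.05=18.6015; Δ=(24.7021−-7.3553)/(113.7521−81.6947)=1.0000; B=V−Δ·S=-84.8095
Node (2,2) S=143.9900: V=(p*·69.3390+(1−p*)·24.7021)/1.05=59.1805; Δ=(69.3390−24.7021)/(158.3890−113.7521)=1.0000; B=V−Δ·S=-84.8095
Node (1,0) S=94.0100: V=(p*·18.6015+(1−p*)·-10.5416)/1.05=13.2390; Δ=(18.6015−-10.5416)/(103.4110−74.2679)=1.0000; B=V−Δ·S=-80.7710
Node (1,1) S=130.9000: V=(p*·59.1805+(1−p*)·18.6015)/1.05=50.1290; Δ=(59.1805−18.6015)/(143.9900−103.4110)=1.0000; B=V−Δ·S=-80.7710
Node (0,0) S=119.0000: V=(p*·50.1290+(1−p*)·13.2390)/1.05=42.0753; Δ=(50.1290−13.2390)/(130.9000−94.0100)=1.0000; B=V−Δ·S=-76.9247
The time-0 hedge costs 42.0753, which is the no-arbitrage price.

(0,0): Delta=1.0000 Bond=-76.9247
(1,0): Delta=1.0000 Bond=-80.7710
(1,1): Delta=1.0000 Bond=-80.7710
(2,0): Delta=1.0000 Bond=-84.8095
(2,1): Delta=1.0000 Bond=-84.8095
(2,2): Delta=1.0000 Bond=-84.8095
V0=42.0753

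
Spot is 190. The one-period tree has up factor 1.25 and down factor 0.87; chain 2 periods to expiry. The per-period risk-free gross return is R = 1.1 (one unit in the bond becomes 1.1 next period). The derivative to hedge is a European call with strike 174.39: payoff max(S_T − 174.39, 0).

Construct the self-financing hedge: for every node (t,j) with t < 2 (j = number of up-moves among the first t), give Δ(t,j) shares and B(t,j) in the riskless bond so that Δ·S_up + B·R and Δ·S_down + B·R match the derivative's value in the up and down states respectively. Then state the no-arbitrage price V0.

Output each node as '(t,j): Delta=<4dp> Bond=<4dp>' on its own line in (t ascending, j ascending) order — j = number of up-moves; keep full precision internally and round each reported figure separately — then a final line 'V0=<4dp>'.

(0,0): Delta=0.8480 Bond=-111.3090
(1,0): Delta=0.5132 Bond=-67.0920
(1,1): Delta=1.0000 Bond=-158.5364
V0=49.8138

Since d<R<u, set p* = (R−d)/(u−d) = 0.6053; price each node as the discounted p*-expectation of its children.
Terminal values V(2,·): V(2,0)=0.0000, V(2,1)=32.2350, V(2,2)=122.4850
(1,0): S=165.3000. Δ = (V_up−V_dn)/(S_up−S_dn) = (32.2350−0.0000)/(206.6250−143.8110) = 0.5132. V = [p*·32.2350 + (1−p*)·0.0000]/1.1 = 17.7370. B = V − Δ·S = -67.0920.
(1,1): S=237.5000. Δ = (V_up−V_dn)/(S_up−S_dn) = (122.4850−32.2350)/(296.8750−206.6250) = 1.0000. V = [p*·122.4850 + (1−p*)·32.2350]/1.1 = 78.9636. B = V − Δ·S = -158.5364.
(0,0): S=190.0000. Δ = (V_up−V_dn)/(S_up−S_dn) = (78.9636−17.7370)/(237.5000−165.3000) = 0.8480. V = [p*·78.9636 + (1−p*)·17.7370]/1.1 = 49.8138. B = V − Δ·S = -111.3090.
Root portfolio cost Δ·190+B reproduces V0=49.8138.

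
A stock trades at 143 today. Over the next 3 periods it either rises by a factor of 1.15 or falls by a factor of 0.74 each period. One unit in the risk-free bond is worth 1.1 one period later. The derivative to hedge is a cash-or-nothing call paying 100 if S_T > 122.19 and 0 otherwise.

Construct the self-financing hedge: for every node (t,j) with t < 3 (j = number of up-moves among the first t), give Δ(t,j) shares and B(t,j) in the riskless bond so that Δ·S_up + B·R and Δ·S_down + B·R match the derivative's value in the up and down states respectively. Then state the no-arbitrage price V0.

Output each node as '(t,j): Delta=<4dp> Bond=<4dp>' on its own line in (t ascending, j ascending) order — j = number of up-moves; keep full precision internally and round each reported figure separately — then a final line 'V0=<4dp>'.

No-arbitrage ⇒ martingale measure with p* = (R−d)/(u−d) = 0.8780.
Terminal values V(3,·): V(3,0)=0.0000, V(3,1)=0.0000, V(3,2)=100.0000, V(3,3)=100.0000
(2,0): S=78.3068. Δ = (V_up−V_dn)/(S_up−S_dn) = (0.0000−0.0000)/(90.0528−57.9470) = 0.0000. V = [p*·0.0000 + (1−p*)·0.0000]/1.1 = 0.0000. B = V − Δ·S = 0.0000.
(2,1): S=121.6930. Δ = (V_up−V_dn)/(S_up−S_dn) = (100.0000−0.0000)/(139.9469−90.0528) = 2.0042. V = [p*·100.0000 + (1−p*)·0.0000]/1.1 = 79.8226. B = V − Δ·S = -164.0798.
(2,2): S=189.1175. Δ = (V_up−V_dn)/(S_up−S_dn) = (100.0000−100.0000)/(217.4851−139.9469) = 0.0000. V = [p*·100.0000 + (1−p*)·100.0000]/1.1 = 90.9091. B = V − Δ·S = 90.9091.
(1,0): S=105.8200. Δ = (V_up−V_dn)/(S_up−S_dn) = (79.8226−0.0000)/(121.6930−78.3068) = 1.8398. V = [p*·79.8226 + (1−p*)·0.0000]/1.1 = 63.7165. B = V − Δ·S = -130.9728.
(1,1): S=164.4500. Δ = (V_up−V_dn)/(S_up−S_dn) = (90.9091−79.8226)/(189.1175−121.6930) = 0.1644. V = [p*·90.9091 + (1−p*)·79.8226]/1.1 = 81.4155. B = V − Δ·S = 54.3753.
(0,0): S=143.0000. Δ = (V_up−V_dn)/(S_up−S_dn) = (81.4155−63.7165)/(164.4500−105.8200) = 0.3019. V = [p*·81.4155 + (1−p*)·63.7165]/1.1 = 72.0519. B = V − Δ·S = 28.8836.
The time-0 hedge costs 72.0519, which is the no-arbitrage price.

(0,0): Delta=0.3019 Bond=28.8836
(1,0): Delta=1.8398 Bond=-130.9728
(1,1): Delta=0.1644 Bond=54.3753
(2,0): Delta=0.0000 Bond=0.0000
(2,1): Delta=2.0042 Bond=-164.0798
(2,2): Delta=0.0000 Bond=90.9091
V0=72.0519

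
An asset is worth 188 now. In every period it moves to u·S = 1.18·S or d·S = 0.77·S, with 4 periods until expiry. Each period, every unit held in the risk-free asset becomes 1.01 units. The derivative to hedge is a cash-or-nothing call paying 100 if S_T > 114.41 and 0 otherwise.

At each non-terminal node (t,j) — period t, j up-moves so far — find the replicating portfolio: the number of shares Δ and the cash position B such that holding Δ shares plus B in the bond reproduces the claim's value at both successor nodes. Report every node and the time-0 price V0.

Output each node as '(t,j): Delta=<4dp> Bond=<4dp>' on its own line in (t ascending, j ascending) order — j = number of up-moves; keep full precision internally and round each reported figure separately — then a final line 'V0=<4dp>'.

Since d<R<u, set p* = (R−d)/(u−d) = 0.5854; price each node as the discounted p*-expectation of its children.
Terminal payoffs: V(4,0)=0.0000, V(4,1)=0.0000, V(4,2)=100.0000, V(4,3)=100.0000, V(4,4)=100.0000
  t=3,j=0: stock 85.8282 → up 101.2773 (V=0.0000), down 66.0877 (V=0.0000). Price 0.0000; hedge Δ=0.0000, bond B=0.0000.
  t=3,j=1: stock 131.5289 → up 155.2041 (V=100.0000), down 101.2773 (V=0.0000). Price 57.9570; hedge Δ=1.8544, bond B=-185.9454.
  t=3,j=2: stock 201.5638 → up 237.8453 (V=100.0000), down 155.2041 (V=100.0000). Price 99.0099; hedge Δ=0.0000, bond B=99.0099.
  t=3,j=3: stock 308.8900 → up 364.4902 (V=100.0000), down 237.8453 (V=100.0000). Price 99.0099; hedge Δ=0.0000, bond B=99.0099.
  t=2,j=0: stock 111.4652 → up 131.5289 (V=57.9570), down 85.8282 (V=0.0000). Price 33.5902; hedge Δ=1.2682, bond B=-107.7684.
  t=2,j=1: stock 170.8168 → up 201.5638 (V=99.0099), down 131.5289 (V=57.9570). Price 81.1762; hedge Δ=0.5862, bond B=-18.9528.
  t=2,j=2: stock 261.7712 → up 308.8900 (V=99.0099), down 201.5638 (V=99.0099). Price 98.0296; hedge Δ=0.0000, bond B=98.0296.
  t=1,j=0: stock 144.7600 → up 170.8168 (V=81.1762), down 111.4652 (V=33.5902). Price 60.8370; hedge Δ=0.8018, bond B=-55.2265.
  t=1,j=1: stock 221.8400 → up 261.7712 (V=98.0296), down 170.8168 (V=81.1762). Price 90.1402; hedge Δ=0.1853, bond B=49.0344.
  t=0,j=0: stock 188.0000 → up 221.8400 (V=90.1402), down 144.7600 (V=60.8370). Price 77.2179; hedge Δ=0.3802, bond B=5.7468.
Root portfolio cost Δ·188+B reproduces V0=77.2179.

(0,0): Delta=0.3802 Bond=5.7468
(1,0): Delta=0.8018 Bond=-55.2265
(1,1): Delta=0.1853 Bond=49.0344
(2,0): Delta=1.2682 Bond=-107.7684
(2,1): Delta=0.5862 Bond=-18.9528
(2,2): Delta=0.0000 Bond=98.0296
(3,0): Delta=0.0000 Bond=0.0000
(3,1): Delta=1.8544 Bond=-185.9454
(3,2): Delta=0.0000 Bond=99.0099
(3,3): Delta=0.0000 Bond=99.0099
V0=77.2179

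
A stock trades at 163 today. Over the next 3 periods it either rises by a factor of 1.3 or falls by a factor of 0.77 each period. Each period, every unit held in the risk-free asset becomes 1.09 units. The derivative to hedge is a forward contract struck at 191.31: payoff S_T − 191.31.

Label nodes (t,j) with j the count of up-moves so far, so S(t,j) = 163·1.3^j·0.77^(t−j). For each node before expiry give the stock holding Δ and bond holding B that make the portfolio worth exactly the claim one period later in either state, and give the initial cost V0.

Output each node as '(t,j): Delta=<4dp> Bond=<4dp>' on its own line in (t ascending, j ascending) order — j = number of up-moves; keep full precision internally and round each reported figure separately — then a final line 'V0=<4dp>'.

(0,0): Delta=1.0000 Bond=-147.7264
(1,0): Delta=1.0000 Bond=-161.0218
(1,1): Delta=1.0000 Bond=-161.0218
(2,0): Delta=1.0000 Bond=-175.5138
(2,1): Delta=1.0000 Bond=-175.5138
(2,2): Delta=1.0000 Bond=-175.5138
V0=15.2736

Under the risk-neutral measure, an up-move has probability p* = (R−d)/(u−d) = 0.6038 and values discount at R = 1.09.
Terminal payoffs: V(3,0)=-116.8951, V(3,1)=-65.6745, V(3,2)=20.8019, V(3,3)=166.8010
Node (2,0) S=96.6427: V=(p*·-65.6745+(1−p*)·-116.8951)/1.09=-78.8711; Δ=(-65.6745−-116.8951)/(125.6355−74.4149)=1.0000; B=V−Δ·S=-175.5138
Node (2,1) S=163.1630: V=(p*·20.8019+(1−p*)·-65.6745)/1.09=-12.3508; Δ=(20.8019−-65.6745)/(212.1119−125.6355)=1.0000; B=V−Δ·S=-175.5138
Node (2,2) S=275.4700: V=(p*·166.8010+(1−p*)·20.8019)/1.09=99.9562; Δ=(166.8010−20.8019)/(358.1110−212.1119)=1.0000; B=V−Δ·S=-175.5138
Node (1,0) S=125.5100: V=(p*·-12.3508+(1−p*)·-78.8711)/1.09=-35.5118; Δ=(-12.3508−-78.8711)/(163.1630−96.6427)=1.0000; B=V−Δ·S=-161.0218
Node (1,1) S=211.9000: V=(p*·99.9562+(1−p*)·-12.3508)/1.09=50.8782; Δ=(99.9562−-12.3508)/(275.4700−163.1630)=1.0000; B=V−Δ·S=-161.0218
Node (0,0) S=163.0000: V=(p*·50.8782+(1−p*)·-35.5118)/1.09=15.2736; Δ=(50.8782−-35.5118)/(211.9000−125.5100)=1.0000; B=V−Δ·S=-147.7264
Self-financing check: at every node Δ·S+B equals the discounted successor values.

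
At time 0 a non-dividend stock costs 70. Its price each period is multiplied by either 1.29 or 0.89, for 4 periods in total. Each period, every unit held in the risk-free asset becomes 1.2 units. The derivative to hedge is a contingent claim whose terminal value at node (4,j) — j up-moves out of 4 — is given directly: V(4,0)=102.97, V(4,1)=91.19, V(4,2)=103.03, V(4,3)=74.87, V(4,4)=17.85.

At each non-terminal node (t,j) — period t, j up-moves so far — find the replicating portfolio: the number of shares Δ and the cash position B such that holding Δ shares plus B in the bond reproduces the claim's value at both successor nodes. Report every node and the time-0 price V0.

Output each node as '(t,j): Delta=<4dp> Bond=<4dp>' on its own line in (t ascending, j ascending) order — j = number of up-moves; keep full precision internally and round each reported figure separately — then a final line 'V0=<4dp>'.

Since d<R<u, set p* = (R−d)/(u−d) = 0.7750; price each node as the discounted p*-expectation of its children.
At expiry t=4: V(4,0)=102.9700, V(4,1)=91.1900, V(4,2)=103.0300, V(4,3)=74.8700, V(4,4)=17.8500
  t=3,j=0: stock 49.3478 → up 63.6587 (V=91.1900), down 43.9196 (V=102.9700). Price 78.2004; hedge Δ=-0.5968, bond B=107.6504.
  t=3,j=1: stock 71.5266 → up 92.2694 (V=103.0300), down 63.6587 (V=91.1900). Price 83.6383; hedge Δ=0.4138, bond B=54.0383.
  t=3,j=2: stock 103.6734 → up 133.7387 (V=74.8700), down 92.2694 (V=103.0300). Price 67.6717; hedge Δ=-0.6791, bond B=138.0717.
  t=3,j=3: stock 150.2682 → up 193.8460 (V=17.8500), down 133.7387 (V=74.8700). Price 25.5663; hedge Δ=-0.9486, bond B=168.1162.
  t=2,j=0: stock 55.4470 → up 71.5266 (V=83.6383), down 49.3478 (V=78.2004). Price 68.6790; hedge Δ=0.2452, bond B=55.0842.
  t=2,j=1: stock 80.3670 → up 103.6734 (V=67.6717), down 71.5266 (V=83.6383). Price 59.3868; hedge Δ=-0.4967, bond B=99.3035.
  t=2,j=2: stock 116.4870 → up 150.2682 (V=25.5663), down 103.6734 (V=67.6717). Price 29.2000; hedge Δ=-0.9037, bond B=134.4635.
  t=1,j=0: stock 62.3000 → up 80.3670 (V=59.3868), down 55.4470 (V=68.6790). Price 51.2313; hedge Δ=-0.3729, bond B=74.4618.
  t=1,j=1: stock 90.3000 → up 116.4870 (V=29.2000), down 80.3670 (V=59.3868). Price 29.9933; hedge Δ=-0.8357, bond B=105.4604.
  t=0,j=0: stock 70.0000 → up 90.3000 (V=29.9933), down 62.3000 (V=51.2313). Price 28.9766; hedge Δ=-0.7585, bond B=82.0714.
Check: Δ(0,0)·S0 + B(0,0) = 28.9766 = V0.

(0,0): Delta=-0.7585 Bond=82.0714
(1,0): Delta=-0.3729 Bond=74.4618
(1,1): Delta=-0.8357 Bond=105.4604
(2,0): Delta=0.2452 Bond=55.0842
(2,1): Delta=-0.4967 Bond=99.3035
(2,2): Delta=-0.9037 Bond=134.4635
(3,0): Delta=-0.5968 Bond=107.6504
(3,1): Delta=0.4138 Bond=54.0383
(3,2): Delta=-0.6791 Bond=138.0717
(3,3): Delta=-0.9486 Bond=168.1162
V0=28.9766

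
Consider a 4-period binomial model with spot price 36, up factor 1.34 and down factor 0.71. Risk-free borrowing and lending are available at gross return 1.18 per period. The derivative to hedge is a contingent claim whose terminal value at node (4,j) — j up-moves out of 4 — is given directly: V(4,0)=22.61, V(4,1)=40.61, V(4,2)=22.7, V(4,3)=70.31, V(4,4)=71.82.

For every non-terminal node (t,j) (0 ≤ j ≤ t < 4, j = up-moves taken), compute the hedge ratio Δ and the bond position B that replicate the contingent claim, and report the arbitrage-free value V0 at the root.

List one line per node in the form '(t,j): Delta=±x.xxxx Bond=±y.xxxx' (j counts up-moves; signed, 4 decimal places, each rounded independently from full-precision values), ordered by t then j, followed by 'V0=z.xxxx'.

(0,0): Delta=0.4971 Bond=12.4690
(1,0): Delta=0.9309 Bond=3.6264
(1,1): Delta=0.4189 Bond=18.4877
(2,0): Delta=-0.6515 Bond=32.9968
(2,1): Delta=1.2163 Bond=-5.4971
(2,2): Delta=0.2751 Bond=31.1133
(3,0): Delta=2.2175 Bond=1.9697
(3,1): Delta=-1.1690 Bond=51.5206
(3,2): Delta=1.6466 Bond=-26.2337
(3,3): Delta=0.0277 Bond=58.1426
V0=30.3659

Under the risk-neutral measure, an up-move has probability p* = (R−d)/(u−d) = 0.7460 and values discount at R = 1.18.
At expiry t=4: V(4,0)=22.6100, V(4,1)=40.6100, V(4,2)=22.7000, V(4,3)=70.3100, V(4,4)=71.8200
Node (3,0) S=12.8848: V=(p*·40.6100+(1−p*)·22.6100)/1.18=30.5412; Δ=(40.6100−22.6100)/(17.2656−9.1482)=2.2175; B=V−Δ·S=1.9697
Node (3,1) S=24.3178: V=(p*·22.7000+(1−p*)·40.6100)/1.18=23.0920; Δ=(22.7000−40.6100)/(32.5858−17.2656)=-1.1690; B=V−Δ·S=51.5206
Node (3,2) S=45.8955: V=(p*·70.3100+(1−p*)·22.7000)/1.18=49.3378; Δ=(70.3100−22.7000)/(61.5000−32.5858)=1.6466; B=V−Δ·S=-26.2337
Node (3,3) S=86.6197: V=(p*·71.8200+(1−p*)·70.3100)/1.18=60.5394; Δ=(71.8200−70.3100)/(116.0705−61.5000)=0.0277; B=V−Δ·S=58.1426
Node (2,0) S=18.1476: V=(p*·23.0920+(1−p*)·30.5412)/1.18=21.1728; Δ=(23.0920−30.5412)/(24.3178−12.8848)=-0.6515; B=V−Δ·S=32.9968
Node (2,1) S=34.2504: V=(p*·49.3378+(1−p*)·23.0920)/1.18=36.1629; Δ=(49.3378−23.0920)/(45.8955−24.3178)=1.2163; B=V−Δ·S=-5.4971
Node (2,2) S=64.6416: V=(p*·60.5394+(1−p*)·49.3378)/1.18=48.8937; Δ=(60.5394−49.3378)/(86.6197−45.8955)=0.2751; B=V−Δ·S=31.1133
Node (1,0) S=25.5600: V=(p*·36.1629+(1−p*)·21.1728)/1.18=27.4202; Δ=(36.1629−21.1728)/(34.2504−18.1476)=0.9309; B=V−Δ·S=3.6264
Node (1,1) S=48.2400: V=(p*·48.8937+(1−p*)·36.1629)/1.18=38.6953; Δ=(48.8937−36.1629)/(64.6416−34.2504)=0.4189; B=V−Δ·S=18.4877
Node (0,0) S=36.0000: V=(p*·38.6953+(1−p*)·27.4202)/1.18=30.3659; Δ=(38.6953−27.4202)/(48.2400−25.5600)=0.4971; B=V−Δ·S=12.4690
Self-financing check: at every node Δ·S+B equals the discounted successor values.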